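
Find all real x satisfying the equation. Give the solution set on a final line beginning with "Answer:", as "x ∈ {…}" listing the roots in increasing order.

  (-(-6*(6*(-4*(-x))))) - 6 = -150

Step 1. [(-(-6*(6*(-4*(-x))))) - 6 = -150] peel the -6: add 6 from each side. So sub: -(-6*(6*(-4*(-x)))) = -144.
Step 2. [-(-6*(6*(-4*(-x)))) = -144] leading − — multiply by −1, so neg: -6*(6*(-4*(-x))) = 144.
Step 3. [-6*(6*(-4*(-x))) = 144] -6·(inner) — divide through by -6 ⇒ div: 6*(-4*(-x)) = -24.
Step 4. [6*(-4*(-x)) = -24] LHS = 6·(…); ÷6 both sides, so div: -4*(-x) = -4.
Step 5. [-4*(-x) = -4] divide by the outer -4. So div: -x = 1.
Step 6. [-x = 1] flip signs both sides. So neg: x = -1.

Answer: x ∈ {-1}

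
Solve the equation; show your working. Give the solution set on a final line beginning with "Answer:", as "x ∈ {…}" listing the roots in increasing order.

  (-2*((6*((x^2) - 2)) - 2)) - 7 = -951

Step 1. [(-2*((6*((x^2) - 2)) - 2)) - 7 = -951] -7 is outermost — add 7 both sides ⇒ sub: -2*((6*((x^2) - 2)) - 2) = -944.
Step 2. [-2*((6*((x^2) - 2)) - 2) = -944] -2·(inner) — divide through by -2 ⇒ div: (6*((x^2) - 2)) - 2 = 472.
Step 3. [(6*((x^2) - 2)) - 2 = 472] the outer -2 inverts by adding 2 ⇒ sub: 6*((x^2) - 2) = 474.
Step 4. [6*((x^2) - 2) = 474] 6 out front; divide by 6. So div: (x^2) - 2 = 79.
Step 5. [(x^2) - 2 = 79] peel the -2: add 2 from each side. So sub: x^2 = 81.
Step 6. [x^2 = 81] LHS squared, RHS 81 ≥ 0: apply √ (±) ⇒ sqrt: x = 9 or -9.

Answer: x ∈ {-9, 9}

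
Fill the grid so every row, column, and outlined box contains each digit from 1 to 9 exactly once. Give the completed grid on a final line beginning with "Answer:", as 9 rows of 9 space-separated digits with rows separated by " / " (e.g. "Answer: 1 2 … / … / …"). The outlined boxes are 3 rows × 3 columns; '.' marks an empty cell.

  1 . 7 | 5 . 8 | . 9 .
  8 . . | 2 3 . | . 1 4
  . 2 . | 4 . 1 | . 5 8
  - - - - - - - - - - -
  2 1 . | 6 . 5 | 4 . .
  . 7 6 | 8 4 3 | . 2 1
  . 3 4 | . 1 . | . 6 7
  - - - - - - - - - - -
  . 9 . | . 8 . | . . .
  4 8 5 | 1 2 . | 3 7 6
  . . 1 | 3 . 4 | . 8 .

Step 1. [r9c2∈{6}] r9c2's peers cover all but 6. So r9c2=6.
Step 2. [r2c3∈{9}] r2c3 is down to just 9 ⇒ r2c3=9.
Step 3. [r9c5∈{5,7,9}] in col 5, 5 fits only at r9c5. So r9c5=5.
Step 4. [r6c4∈{9}] r6c4 has the single candidate 9 ⇒ r6c4=9.
Step 5. [r4c9∈{3,9}] across row 4, 9 lands solely at r4c9. So r4c9=9.
Step 6. [r9c9∈{2}] r9c9's peers cover all but 2, so r9c9=2.
Step 7. [r3c1∈{3,6}] in col 1, 6 fits only at r3c1 ⇒ r3c1=6.
Step 8. [r5c7∈{5}] r5c7 is down to just 5, so r5c7=5.
Step 9. [r1c5∈{6}] r1c5 is down to just 6 ⇒ r1c5=6.
Step 10. [r2c6∈{7}] r2c6 has the single candidate 7, so r2c6=7.
Step 11. [r7c1∈{3,7}] in col 1, 3 fits only at r7c1. So r7c1=3.
Step 12. [r7c9∈{5}] r7c9 has the single candidate 5, so r7c9=5.
Step 13. [r3c3∈{3}] nothing but 3 survives at r3c3. So r3c3=3.
Step 14. [r7c6∈{6}] r7c6's peers cover all but 6 ⇒ r7c6=6.
Step 15. [r4c3∈{8}] r4c3's peers cover all but 8, so r4c3=8.
Step 16. [r3c5∈{9}] nothing but 9 survives at r3c5. So r3c5=9.
Step 17. [r2c2∈{5}] r2c2 has the single candidate 5 ⇒ r2c2=5.
Step 18. [r1c2∈{4}] only 4 remains possible at r1c2, so r1c2=4.
Step 19. [r3c7∈{7}] r3c7's peers cover all but 7, so r3c7=7.
Step 20. [r7c3∈{2}] nothing but 2 survives at r7c3 ⇒ r7c3=2.
Step 21. [r2c7∈{6}] nothing but 6 survives at r2c7, so r2c7=6.
Step 22. [r4c8∈{3}] r4c8's peers cover all but 3 ⇒ r4c8=3.
Step 23. [r6c7∈{8}] r6c7's peers cover all but 8, so r6c7=8.
Step 24. [r8c6∈{9}] r8c6 is down to just 9, so r8c6=9.
Step 25. [r1c9∈{3}] r1c9 is down to just 3, so r1c9=3.
Step 26. [r6c1∈{5}] r6c1's peers cover all but 5. So r6c1=5.
Step 27. [r9c7∈{9}] r9c7's peers cover all but 9. So r9c7=9.
Step 28. [r5c1∈{9}] r5c1 has the single candidate 9, so r5c1=9.
Step 29. [r7c8∈{4}] r7c8's peers cover all but 4 ⇒ r7c8=4.
Step 30. [r7c4∈{7}] r7c4's peers cover all but 7 ⇒ r7c4=7.
Step 31. [r7c7∈{1}] nothing but 1 survives at r7c7, so r7c7=1.
Step 32. [r4c5∈{7}] r4c5 is down to just 7. So r4c5=7.
Step 33. [r9c1∈{7}] r9c1's peers cover all but 7, so r9c1=7.
Step 34. [r1c7∈{2}] nothing but 2 survives at r1c7. So r1c7=2.
Step 35. [r6c6∈{2}] only 2 remains possible at r6c6, so r6c6=2.

Answer: 1 4 7 5 6 8 2 9 3 / 8 5 9 2 3 7 6 1 4 / 6 2 3 4 9 1 7 5 8 / 2 1 8 6 7 5 4 3 9 / 9 7 6 8 4 3 5 2 1 / 5 3 4 9 1 2 8 6 7 / 3 9 2 7 8 6 1 4 5 / 4 8 5 1 2 9 3 7 6 / 7 6 1 3 5 4 9 8 2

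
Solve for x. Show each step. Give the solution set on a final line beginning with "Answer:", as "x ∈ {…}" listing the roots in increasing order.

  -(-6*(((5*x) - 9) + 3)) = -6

Step 1. [-(-6*(((5*x) - 9) + 3)) = -6] flip signs both sides. So neg: -6*(((5*x) - 9) + 3) = 6.
Step 2. [-6*(((5*x) - 9) + 3) = 6] divide by the outer -6. So div: ((5*x) - 9) + 3 = -1.
Step 3. [((5*x) - 9) + 3 = -1] the outer +3 inverts by subtracting 3 ⇒ sub: (5*x) - 9 = -4.
Step 4. [(5*x) - 9 = -4] add 9: x sits inside (… - 9), so sub: 5*x = 5.
Step 5. [5*x = 5] divide by the outer 5, so div: x = 1.

Answer: x ∈ {1}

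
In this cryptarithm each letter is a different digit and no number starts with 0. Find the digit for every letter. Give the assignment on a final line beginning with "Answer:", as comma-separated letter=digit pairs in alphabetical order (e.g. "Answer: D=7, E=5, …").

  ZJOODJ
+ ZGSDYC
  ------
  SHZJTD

Step 1. [col 1: J + C ≡ D (mod 10)] column 1 (J + C ≡ D (mod 10), carry-in 0) doesn't pin J yet; pick J=5 and continue. So J=5.
Step 2. [col 1: J + C ≡ D (mod 10)] several values work for D in column 1 (J + C ≡ D (mod 10), carry-in 0); try D=8 ⇒ D=8.
Step 3. [col 1: J + C ≡ D (mod 10)] from column 1 (J=5, D=8, carry-in 0, digits 5,8 already taken and all letters distinct): C must equal 3. So C=3.
Step 4. [col 2: D + Y ≡ T (mod 10)] Y=1 is one option consistent with column 2 (D + Y ≡ T (mod 10), carry-in 0) — take it. So Y=1.
Step 5. [col 2: D + Y ≡ T (mod 10)] column 2 reads D+Y+carry(0)=T with D=8, Y=1; with digits 1,3,5,8 already taken and all letters distinct, the only value for T is 9 ⇒ T=9.
Step 6. [col 3: O + D ≡ J (mod 10)] column 3: given D=8, J=5, carry-in 0, and digits 1,3,5,8,9 already taken and all letters distinct, O+D≡J (mod 10) forces O=7 ⇒ O=7.
Step 7. [col 4: O + S ≡ Z (mod 10)] no forcing yet in column 4 (carry-in 1); S=4 is free and consistent — try it. So S=4.
Step 8. [col 4: O + S ≡ Z (mod 10)] column 4 reads O+S+carry(1)=Z with O=7, S=4; with digits 1,3,4,5,7,8,9 already taken and all letters distinct, the only value for Z is 2 ⇒ Z=2.
Step 9. [col 5: J + G ≡ H (mod 10)] in column 5 we have J+G≡H with carry-in 1; given J=5 and digits 1,2,3,4,5,7,8,9 already taken and all letters distinct, that pins H to 6, so H=6.
Step 10. [col 5: J + G ≡ H (mod 10)] from column 5 (J=5, H=6, carry-in 1, digits 1,2,3,4,5,6,7,8,9 already taken and all letters distinct): G must equal 0. So G=0.

Answer: C=3, D=8, G=0, H=6, J=5, O=7, S=4, T=9, Y=1, Z=2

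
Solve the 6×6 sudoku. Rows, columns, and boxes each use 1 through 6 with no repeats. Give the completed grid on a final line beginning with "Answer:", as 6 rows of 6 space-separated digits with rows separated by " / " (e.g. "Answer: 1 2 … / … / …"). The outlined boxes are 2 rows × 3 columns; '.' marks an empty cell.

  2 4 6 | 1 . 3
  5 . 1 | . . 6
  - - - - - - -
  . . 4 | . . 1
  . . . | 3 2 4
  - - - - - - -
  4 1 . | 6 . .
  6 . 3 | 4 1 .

Step 1. [r3c2∈{2,3,5,6}] r3c2 is the only open cell in row 3 admitting 2. So r3c2=2.
Step 2. [r6c2∈{5}] nothing but 5 survives at r6c2 ⇒ r6c2=5.
Step 3. [r1c5∈{5}] only 5 remains possible at r1c5, so r1c5=5.
Step 4. [r5c3∈{2}] only 2 remains possible at r5c3 ⇒ r5c3=2.
Step 5. [r4c1∈{1}] only 1 remains possible at r4c1, so r4c1=1.
Step 6. [r4c2∈{6}] r4c2 is down to just 6. So r4c2=6.
Step 7. [r2c5∈{4}] r2c5's peers cover all but 4, so r2c5=4.
Step 8. [r3c5∈{6}] r3c5's peers cover all but 6, so r3c5=6.
Step 9. [r3c1∈{3}] only 3 remains possible at r3c1. So r3c1=3.
Step 10. [r4c3∈{5}] only 5 remains possible at r4c3 ⇒ r4c3=5.
Step 11. [r2c4∈{2}] r2c4 has the single candidate 2 ⇒ r2c4=2.
Step 12. [r3c4∈{5}] r3c4 is down to just 5. So r3c4=5.
Step 13. [r5c5∈{3}] r5c5 has the single candidate 3, so r5c5=3.
Step 14. [r5c6∈{5}] r5c6's peers cover all but 5. So r5c6=5.
Step 15. [r2c2∈{3}] r2c2's peers cover all but 3, so r2c2=3.
Step 16. [r6c6∈{2}] only 2 remains possible at r6c6. So r6c6=2.

Answer: 2 4 6 1 5 3 / 5 3 1 2 4 6 / 3 2 4 5 6 1 / 1 6 5 3 2 4 / 4 1 2 6 3 5 / 6 5 3 4 1 2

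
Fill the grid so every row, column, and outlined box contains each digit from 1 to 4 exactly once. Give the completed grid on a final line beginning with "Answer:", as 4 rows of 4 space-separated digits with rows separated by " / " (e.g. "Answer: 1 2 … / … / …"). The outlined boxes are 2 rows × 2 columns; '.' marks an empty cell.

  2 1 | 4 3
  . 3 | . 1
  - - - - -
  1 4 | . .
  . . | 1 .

Step 1. [r3c4∈{2}] nothing but 2 survives at r3c4. So r3c4=2.
Step 2. [r4c4∈{4}] r4c4 has the single candidate 4. So r4c4=4.
Step 3. [r2c3∈{2}] nothing but 2 survives at r2c3. So r2c3=2.
Step 4. [r4c1∈{3}] r4c1 is down to just 3, so r4c1=3.
Step 5. [r4c2∈{2}] r4c2's peers cover all but 2 ⇒ r4c2=2.
Step 6. [r3c3∈{3}] r3c3's peers cover all but 3, so r3c3=3.
Step 7. [r2c1∈{4}] r2c1 is down to just 4 ⇒ r2c1=4.

Answer: 2 1 4 3 / 4 3 2 1 / 1 4 3 2 / 3 2 1 4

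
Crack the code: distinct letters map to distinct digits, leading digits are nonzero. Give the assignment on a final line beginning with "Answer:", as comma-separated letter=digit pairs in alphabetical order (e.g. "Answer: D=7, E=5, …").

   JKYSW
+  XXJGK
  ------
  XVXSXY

Step 1. [col 1: W + K ≡ Y (mod 10)] column 1 (W + K ≡ Y (mod 10), carry-in 0) doesn't pin Y yet; pick Y=4 and continue. So Y=4.
Step 2. [col 1: W + K ≡ Y (mod 10)] no forcing yet in column 1 (carry-in 0); W=5 is free and consistent — try it ⇒ W=5.
Step 3. [col 1: W + K ≡ Y (mod 10)] from column 1 (W=5, Y=4, carry-in 0, digits 4,5 already taken and all letters distinct): K must equal 9. So K=9.
Step 4. [col 2: S + G ≡ X (mod 10)] no forcing yet in column 2 (carry-in 1); X=1 is free and consistent — try it, so X=1.
Step 5. [col 2: S + G ≡ X (mod 10)] S=3 is one option consistent with column 2 (S + G ≡ X (mod 10), carry-in 1) — take it. So S=3.
Step 6. [col 2: S + G ≡ X (mod 10)] column 2: given S=3, X=1, carry-in 1, and digits 1,3,4,5,9 already taken and all letters distinct, S+G≡X (mod 10) forces G=7 ⇒ G=7.
Step 7. [col 3: Y + J ≡ S (mod 10)] column 3: given Y=4, S=3, carry-in 1, and digits 1,3,4,5,7,9 already taken and all letters distinct, Y+J≡S (mod 10) forces J=8 ⇒ J=8.
Step 8. [col 5: J + X ≡ V (mod 10)] from column 5 (J=8, X=1, carry-in 1, digits 1,3,4,5,7,8,9 already taken and all letters distinct): V must equal 0 ⇒ V=0.

Answer: G=7, J=8, K=9, S=3, V=0, W=5, X=1, Y=4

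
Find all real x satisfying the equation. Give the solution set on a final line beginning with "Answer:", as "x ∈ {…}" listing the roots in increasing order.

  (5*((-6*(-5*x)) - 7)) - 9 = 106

Step 1. [(5*((-6*(-5*x)) - 7)) - 9 = 106] peel the -9: add 9 from each side ⇒ sub: 5*((-6*(-5*x)) - 7) = 115.
Step 2. [5*((-6*(-5*x)) - 7) = 115] 5·(inner) — divide through by 5. So div: (-6*(-5*x)) - 7 = 23.
Step 3. [(-6*(-5*x)) - 7 = 23] peel the -7: add 7 from each side ⇒ sub: -6*(-5*x) = 30.
Step 4. [-6*(-5*x) = 30] -6 out front; divide by -6, so div: -5*x = -5.
Step 5. [-5*x = -5] -5·(inner) — divide through by -5 ⇒ div: x = 1.

Answer: x ∈ {1}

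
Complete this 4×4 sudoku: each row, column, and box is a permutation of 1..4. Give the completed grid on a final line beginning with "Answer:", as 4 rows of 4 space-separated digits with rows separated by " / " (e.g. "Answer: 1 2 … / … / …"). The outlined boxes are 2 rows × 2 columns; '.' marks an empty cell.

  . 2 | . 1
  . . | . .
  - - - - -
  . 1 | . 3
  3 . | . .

Step 1. [r4c2∈{4}] nothing but 4 survives at r4c2 ⇒ r4c2=4.
Step 2. [r2c4∈{2,4}] 4 has one home in col 4: r2c4, so r2c4=4.
Step 3. [r2c3∈{2,3}] 2 has one home in row 2: r2c3 ⇒ r2c3=2.
Step 4. [r3c3∈{4}] r3c3 has the single candidate 4 ⇒ r3c3=4.
Step 5. [r4c4∈{2}] r4c4 is down to just 2. So r4c4=2.
Step 6. [r1c1∈{4}] r1c1's peers cover all but 4, so r1c1=4.
Step 7. [r2c1∈{1}] r2c1's peers cover all but 1 ⇒ r2c1=1.
Step 8. [r4c3∈{1}] r4c3's peers cover all but 1, so r4c3=1.
Step 9. [r3c1∈{2}] r3c1 is down to just 2, so r3c1=2.
Step 10. [r2c2∈{3}] only 3 remains possible at r2c2, so r2c2=3.
Step 11. [r1c3∈{3}] only 3 remains possible at r1c3. So r1c3=3.

Answer: 4 2 3 1 / 1 3 2 4 / 2 1 4 3 / 3 4 1 2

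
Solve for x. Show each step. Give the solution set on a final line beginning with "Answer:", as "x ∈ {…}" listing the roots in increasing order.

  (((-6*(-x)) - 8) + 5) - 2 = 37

Step 1. [(((-6*(-x)) - 8) + 5) - 2 = 37] add 2: x sits inside (… - 2) ⇒ sub: ((-6*(-x)) - 8) + 5 = 39.
Step 2. [((-6*(-x)) - 8) + 5 = 39] +5 is outermost — subtract 5 both sides ⇒ sub: (-6*(-x)) - 8 = 34.
Step 3. [(-6*(-x)) - 8 = 34] -8 is outermost — add 8 both sides. So sub: -6*(-x) = 42.
Step 4. [-6*(-x) = 42] divide by the outer -6, so div: -x = -7.
Step 5. [-x = -7] flip signs both sides, so neg: x = 7.

Answer: x ∈ {7}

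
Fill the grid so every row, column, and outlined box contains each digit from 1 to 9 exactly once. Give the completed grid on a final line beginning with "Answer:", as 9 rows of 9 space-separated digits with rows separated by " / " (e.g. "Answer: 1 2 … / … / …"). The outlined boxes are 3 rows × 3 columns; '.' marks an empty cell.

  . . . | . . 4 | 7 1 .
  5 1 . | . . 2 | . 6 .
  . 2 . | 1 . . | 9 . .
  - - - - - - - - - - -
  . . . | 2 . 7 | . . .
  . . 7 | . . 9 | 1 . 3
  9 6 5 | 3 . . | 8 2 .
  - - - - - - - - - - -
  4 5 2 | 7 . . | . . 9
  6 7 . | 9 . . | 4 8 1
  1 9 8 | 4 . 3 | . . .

Step 1. [r2c4∈{8}] only 8 remains possible at r2c4. So r2c4=8.
Step 2. [r2c9∈{4}] r2c9's peers cover all but 4, so r2c9=4.
Step 3. [r8c3∈{3}] only 3 remains possible at r8c3, so r8c3=3.
Step 4. [r9c7∈{2,5,6}] in col 7, 2 fits only at r9c7, so r9c7=2.
Step 5. [r4c7∈{5,6}] in col 7, 5 fits only at r4c7, so r4c7=5.
Step 6. [r7c7∈{3,6}] col 7 places 6 nowhere but r7c7, so r7c7=6.
Step 7. [r9c5∈{5,6}] across row 9, 6 lands solely at r9c5. So r9c5=6.
Step 8. [r3c6∈{5,6}] col 6 places 6 nowhere but r3c6 ⇒ r3c6=6.
Step 9. [r1c4∈{5}] nothing but 5 survives at r1c4, so r1c4=5.
Step 10. [r3c1∈{3,7,8}] 7 has one home in col 1: r3c1. So r3c1=7.
Step 11. [r5c5∈{4,5,8}] in row 5, 5 fits only at r5c5 ⇒ r5c5=5.
Step 12. [r4c5∈{1,4,8}] r4c5 is the only open cell in box 5 admitting 8, so r4c5=8.
Step 13. [r3c5∈{3}] nothing but 3 survives at r3c5. So r3c5=3.
Step 14. [r1c5∈{9}] r1c5's peers cover all but 9, so r1c5=9.
Step 15. [r5c8∈{4}] nothing but 4 survives at r5c8 ⇒ r5c8=4.
Step 16. [r3c8∈{5}] r3c8 is down to just 5 ⇒ r3c8=5.
Step 17. [r4c2∈{3,4}] 4 has one home in col 2: r4c2, so r4c2=4.
Step 18. [r7c5∈{1}] r7c5's peers cover all but 1. So r7c5=1.
Step 19. [r1c2∈{3,8}] 3 has one home in col 2: r1c2 ⇒ r1c2=3.
Step 20. [r1c1∈{8}] r1c1 has the single candidate 8. So r1c1=8.
Step 21. [r9c8∈{7}] nothing but 7 survives at r9c8, so r9c8=7.
Step 22. [r6c9∈{7}] r6c9's peers cover all but 7. So r6c9=7.
Step 23. [r9c9∈{5}] only 5 remains possible at r9c9. So r9c9=5.
Step 24. [r7c8∈{3}] only 3 remains possible at r7c8. So r7c8=3.
Step 25. [r7c6∈{8}] r7c6 is down to just 8 ⇒ r7c6=8.
Step 26. [r1c3∈{6}] r1c3 is down to just 6, so r1c3=6.
Step 27. [r5c4∈{6}] nothing but 6 survives at r5c4. So r5c4=6.
Step 28. [r2c5∈{7}] only 7 remains possible at r2c5, so r2c5=7.
Step 29. [r1c9∈{2}] nothing but 2 survives at r1c9. So r1c9=2.
Step 30. [r6c5∈{4}] nothing but 4 survives at r6c5, so r6c5=4.
Step 31. [r5c2∈{8}] r5c2 is down to just 8, so r5c2=8.
Step 32. [r4c8∈{9}] nothing but 9 survives at r4c8. So r4c8=9.
Step 33. [r5c1∈{2}] r5c1 has the single candidate 2 ⇒ r5c1=2.
Step 34. [r2c3∈{9}] r2c3 has the single candidate 9, so r2c3=9.
Step 35. [r3c3∈{4}] r3c3 is down to just 4 ⇒ r3c3=4.
Step 36. [r4c1∈{3}] nothing but 3 survives at r4c1 ⇒ r4c1=3.
Step 37. [r6c6∈{1}] nothing but 1 survives at r6c6 ⇒ r6c6=1.
Step 38. [r4c3∈{1}] r4c3 is down to just 1 ⇒ r4c3=1.
Step 39. [r8c6∈{5}] r8c6 is down to just 5. So r8c6=5.
Step 40. [r3c9∈{8}] r3c9's peers cover all but 8. So r3c9=8.
Step 41. [r8c5∈{2}] nothing but 2 survives at r8c5. So r8c5=2.
Step 42. [r2c7∈{3}] only 3 remains possible at r2c7. So r2c7=3.
Step 43. [r4c9∈{6}] nothing but 6 survives at r4c9 ⇒ r4c9=6.

Answer: 8 3 6 5 9 4 7 1 2 / 5 1 9 8 7 2 3 6 4 / 7 2 4 1 3 6 9 5 8 / 3 4 1 2 8 7 5 9 6 / 2 8 7 6 5 9 1 4 3 / 9 6 5 3 4 1 8 2 7 / 4 5 2 7 1 8 6 3 9 / 6 7 3 9 2 5 4 8 1 / 1 9 8 4 6 3 2 7 5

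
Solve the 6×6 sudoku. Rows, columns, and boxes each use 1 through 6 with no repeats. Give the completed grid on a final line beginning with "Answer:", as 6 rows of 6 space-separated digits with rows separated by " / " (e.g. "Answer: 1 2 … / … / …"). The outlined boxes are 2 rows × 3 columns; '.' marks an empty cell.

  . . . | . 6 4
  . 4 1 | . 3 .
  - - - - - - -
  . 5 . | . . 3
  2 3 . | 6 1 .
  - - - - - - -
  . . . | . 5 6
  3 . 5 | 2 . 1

Step 1. [r3c4∈{4}] nothing but 4 survives at r3c4. So r3c4=4.
Step 2. [r2c4∈{5}] r2c4 has the single candidate 5, so r2c4=5.
Step 3. [r1c2∈{2}] only 2 remains possible at r1c2 ⇒ r1c2=2.
Step 4. [r3c1∈{1,6}] across row 3, 1 lands solely at r3c1, so r3c1=1.
Step 5. [r4c3∈{4}] r4c3 has the single candidate 4. So r4c3=4.
Step 6. [r5c4∈{3}] only 3 remains possible at r5c4. So r5c4=3.
Step 7. [r1c1∈{5}] nothing but 5 survives at r1c1, so r1c1=5.
Step 8. [r3c5∈{2}] r3c5 has the single candidate 2. So r3c5=2.
Step 9. [r6c5∈{4}] only 4 remains possible at r6c5, so r6c5=4.
Step 10. [r6c2∈{6}] r6c2 is down to just 6, so r6c2=6.
Step 11. [r5c2∈{1}] r5c2 has the single candidate 1. So r5c2=1.
Step 12. [r3c3∈{6}] only 6 remains possible at r3c3, so r3c3=6.
Step 13. [r1c3∈{3}] r1c3 has the single candidate 3 ⇒ r1c3=3.
Step 14. [r5c1∈{4}] r5c1 is down to just 4 ⇒ r5c1=4.
Step 15. [r5c3∈{2}] r5c3's peers cover all but 2 ⇒ r5c3=2.
Step 16. [r1c4∈{1}] r1c4 has the single candidate 1, so r1c4=1.
Step 17. [r2c6∈{2}] r2c6 is down to just 2. So r2c6=2.
Step 18. [r2c1∈{6}] r2c1 has the single candidate 6, so r2c1=6.
Step 19. [r4c6∈{5}] nothing but 5 survives at r4c6. So r4c6=5.

Answer: 5 2 3 1 6 4 / 6 4 1 5 3 2 / 1 5 6 4 2 3 / 2 3 4 6 1 5 / 4 1 2 3 5 6 / 3 6 5 2 4 1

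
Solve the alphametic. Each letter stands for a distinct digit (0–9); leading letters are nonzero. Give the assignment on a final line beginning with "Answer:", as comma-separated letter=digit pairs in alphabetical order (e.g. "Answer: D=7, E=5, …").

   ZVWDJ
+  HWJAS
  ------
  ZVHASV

Step 1. [Z] Z is the leading digit of a 6-digit sum of two 5-digit numbers; the final carry is exactly 1 ⇒ Z=1.
Step 2. [col 1: J + S ≡ V (mod 10)] no forcing yet in column 1 (carry-in 0); S=6 is free and consistent — try it ⇒ S=6.
Step 3. [col 1: J + S ≡ V (mod 10)] no forcing yet in column 1 (carry-in 0); J=4 is free and consistent — try it, so J=4.
Step 4. [col 1: J + S ≡ V (mod 10)] from column 1 (J=4, S=6, carry-in 0, digits 1,4,6 already taken and all letters distinct): V must equal 0, so V=0.
Step 5. [col 2: D + A ≡ S (mod 10)] D=3 is one option consistent with column 2 (D + A ≡ S (mod 10), carry-in 1) — take it, so D=3.
Step 6. [col 2: D + A ≡ S (mod 10)] column 2: given D=3, S=6, carry-in 1, and digits 0,1,3,4,6 already taken and all letters distinct, D+A≡S (mod 10) forces A=2. So A=2.
Step 7. [col 3: W + J ≡ A (mod 10)] column 3: given J=4, A=2, carry-in 0, and digits 0,1,2,3,4,6 already taken and all letters distinct, W+J≡A (mod 10) forces W=8. So W=8.
Step 8. [col 4: V + W ≡ H (mod 10)] column 4: given V=0, W=8, carry-in 1, and digits 0,1,2,3,4,6,8 already taken and all letters distinct, V+W≡H (mod 10) forces H=9, so H=9.

Answer: A=2, D=3, H=9, J=4, S=6, V=0, W=8, Z=1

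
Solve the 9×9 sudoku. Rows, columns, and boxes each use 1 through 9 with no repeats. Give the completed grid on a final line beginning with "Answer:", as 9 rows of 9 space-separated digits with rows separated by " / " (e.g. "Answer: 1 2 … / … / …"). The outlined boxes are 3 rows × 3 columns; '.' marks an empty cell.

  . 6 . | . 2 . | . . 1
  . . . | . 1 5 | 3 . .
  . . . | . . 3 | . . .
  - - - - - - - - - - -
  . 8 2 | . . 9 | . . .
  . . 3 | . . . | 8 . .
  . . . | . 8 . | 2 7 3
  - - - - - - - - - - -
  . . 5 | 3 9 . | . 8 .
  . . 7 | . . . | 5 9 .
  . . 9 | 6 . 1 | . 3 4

Step 1. [r8c5∈{4}] only 4 remains possible at r8c5, so r8c5=4.
Step 2. [r9c2∈{2}] r9c2 has the single candidate 2. So r9c2=2.
Step 3. [r3c5∈{6,7}] box 2 places 6 nowhere but r3c5. So r3c5=6.
Step 4. [r6c3∈{1,4,6}] 6 has one home in col 3: r6c3, so r6c3=6.
Step 5. [r6c6∈{4}] only 4 remains possible at r6c6. So r6c6=4.
Step 6. [r1c1∈{3,4,5,7,8,9}] across row 1, 3 lands solely at r1c1, so r1c1=3.
Step 7. [r5c9∈{5,6,9}] 9 has one home in box 6: r5c9, so r5c9=9.
Step 8. [r7c7∈{1,6,7}] r7c7 is the only open cell in box 9 admitting 1. So r7c7=1.
Step 9. [r1c8∈{4,5}] row 1 places 5 nowhere but r1c8. So r1c8=5.
Step 10. [r4c7∈{4,6}] in col 7, 6 fits only at r4c7 ⇒ r4c7=6.
Step 11. [r9c7∈{7}] only 7 remains possible at r9c7, so r9c7=7.
Step 12. [r7c2∈{4}] r7c2 is down to just 4, so r7c2=4.
Step 13. [r3c3∈{1,4,8}] r3c3 is the only open cell in col 3 admitting 1 ⇒ r3c3=1.
Step 14. [r9c1∈{8}] only 8 remains possible at r9c1 ⇒ r9c1=8.
Step 15. [r2c8∈{2,4,6}] in col 8, 6 fits only at r2c8, so r2c8=6.
Step 16. [r3c8∈{2,4}] 2 has one home in col 8: r3c8 ⇒ r3c8=2.
Step 17. [r4c9∈{5}] r4c9's peers cover all but 5, so r4c9=5.
Step 18. [r2c1∈{2,4,7,9}] row 2 places 2 nowhere but r2c1, so r2c1=2.
Step 19. [r7c6∈{2,7}] across row 7, 7 lands solely at r7c6. So r7c6=7.
Step 20. [r1c4∈{4,7,8,9}] in row 1, 7 fits only at r1c4, so r1c4=7.
Step 21. [r4c4∈{1}] r4c4 has the single candidate 1 ⇒ r4c4=1.
Step 22. [r1c6∈{8}] r1c6 is down to just 8, so r1c6=8.
Step 23. [r6c4∈{5}] r6c4's peers cover all but 5 ⇒ r6c4=5.
Step 24. [r5c5∈{7}] r5c5's peers cover all but 7, so r5c5=7.
Step 25. [r1c3∈{4}] r1c3 is down to just 4, so r1c3=4.
Step 26. [r8c6∈{2}] r8c6's peers cover all but 2. So r8c6=2.
Step 27. [r5c8∈{1,4}] col 8 places 1 nowhere but r5c8 ⇒ r5c8=1.
Step 28. [r4c1∈{4,7}] in row 4, 7 fits only at r4c1 ⇒ r4c1=7.
Step 29. [r8c9∈{6}] r8c9 is down to just 6. So r8c9=6.
Step 30. [r2c4∈{4,9}] 4 has one home in row 2: r2c4. So r2c4=4.
Step 31. [r2c2∈{7,9}] 9 has one home in row 2: r2c2 ⇒ r2c2=9.
Step 32. [r5c2∈{5}] r5c2 has the single candidate 5 ⇒ r5c2=5.
Step 33. [r6c2∈{1}] nothing but 1 survives at r6c2 ⇒ r6c2=1.
Step 34. [r3c9∈{7,8}] across row 3, 8 lands solely at r3c9. So r3c9=8.
Step 35. [r3c7∈{4,9}] across row 3, 4 lands solely at r3c7 ⇒ r3c7=4.
Step 36. [r7c9∈{2}] r7c9 is down to just 2. So r7c9=2.
Step 37. [r6c1∈{9}] only 9 remains possible at r6c1, so r6c1=9.
Step 38. [r4c8∈{4}] nothing but 4 survives at r4c8. So r4c8=4.
Step 39. [r9c5∈{5}] r9c5 is down to just 5, so r9c5=5.
Step 40. [r2c3∈{8}] r2c3 has the single candidate 8. So r2c3=8.
Step 41. [r3c4∈{9}] r3c4's peers cover all but 9, so r3c4=9.
Step 42. [r5c6∈{6}] nothing but 6 survives at r5c6 ⇒ r5c6=6.
Step 43. [r5c4∈{2}] only 2 remains possible at r5c4. So r5c4=2.
Step 44. [r1c7∈{9}] nothing but 9 survives at r1c7. So r1c7=9.
Step 45. [r8c1∈{1}] r8c1 has the single candidate 1, so r8c1=1.
Step 46. [r4c5∈{3}] r4c5 is down to just 3, so r4c5=3.
Step 47. [r8c4∈{8}] r8c4 is down to just 8. So r8c4=8.
Step 48. [r8c2∈{3}] r8c2's peers cover all but 3. So r8c2=3.
Step 49. [r5c1∈{4}] r5c1 is down to just 4. So r5c1=4.
Step 50. [r3c2∈{7}] only 7 remains possible at r3c2 ⇒ r3c2=7.
Step 51. [r3c1∈{5}] only 5 remains possible at r3c1. So r3c1=5.
Step 52. [r2c9∈{7}] r2c9 is down to just 7. So r2c9=7.
Step 53. [r7c1∈{6}] only 6 remains possible at r7c1. So r7c1=6.

Answer: 3 6 4 7 2 8 9 5 1 / 2 9 8 4 1 5 3 6 7 / 5 7 1 9 6 3 4 2 8 / 7 8 2 1 3 9 6 4 5 / 4 5 3 2 7 6 8 1 9 / 9 1 6 5 8 4 2 7 3 / 6 4 5 3 9 7 1 8 2 / 1 3 7 8 4 2 5 9 6 / 8 2 9 6 5 1 7 3 4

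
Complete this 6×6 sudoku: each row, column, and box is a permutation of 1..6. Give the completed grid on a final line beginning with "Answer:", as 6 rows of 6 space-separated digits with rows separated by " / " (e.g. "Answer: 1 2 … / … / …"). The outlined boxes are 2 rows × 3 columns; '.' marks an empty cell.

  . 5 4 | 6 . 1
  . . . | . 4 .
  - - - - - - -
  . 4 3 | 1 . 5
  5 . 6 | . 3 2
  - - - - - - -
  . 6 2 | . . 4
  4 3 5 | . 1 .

Step 1. [r2c2∈{1,2}] across col 2, 2 lands solely at r2c2. So r2c2=2.
Step 2. [r2c6∈{3}] only 3 remains possible at r2c6, so r2c6=3.
Step 3. [r5c1∈{1}] r5c1 is down to just 1, so r5c1=1.
Step 4. [r5c4∈{3,5}] row 5 places 3 nowhere but r5c4. So r5c4=3.
Step 5. [r3c1∈{2}] r3c1 is down to just 2. So r3c1=2.
Step 6. [r1c1∈{3}] r1c1's peers cover all but 3 ⇒ r1c1=3.
Step 7. [r6c6∈{6}] r6c6 is down to just 6, so r6c6=6.
Step 8. [r4c4∈{4}] r4c4's peers cover all but 4, so r4c4=4.
Step 9. [r4c2∈{1}] r4c2's peers cover all but 1 ⇒ r4c2=1.
Step 10. [r1c5∈{2}] r1c5's peers cover all but 2. So r1c5=2.
Step 11. [r2c4∈{5}] nothing but 5 survives at r2c4, so r2c4=5.
Step 12. [r3c5∈{6}] nothing but 6 survives at r3c5, so r3c5=6.
Step 13. [r2c1∈{6}] r2c1 is down to just 6. So r2c1=6.
Step 14. [r5c5∈{5}] only 5 remains possible at r5c5, so r5c5=5.
Step 15. [r6c4∈{2}] r6c4's peers cover all but 2. So r6c4=2.
Step 16. [r2c3∈{1}] r2c3's peers cover all but 1. So r2c3=1.

Answer: 3 5 4 6 2 1 / 6 2 1 5 4 3 / 2 4 3 1 6 5 / 5 1 6 4 3 2 / 1 6 2 3 5 4 / 4 3 5 2 1 6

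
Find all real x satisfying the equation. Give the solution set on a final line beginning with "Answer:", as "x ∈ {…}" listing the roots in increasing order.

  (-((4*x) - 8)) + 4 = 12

Step 1. [(-((4*x) - 8)) + 4 = 12] +4 is outermost — subtract 4 both sides, so sub: -((4*x) - 8) = 8.
Step 2. [-((4*x) - 8) = 8] flip signs both sides, so neg: (4*x) - 8 = -8.
Step 3. [(4*x) - 8 = -8] the outer -8 inverts by adding 8, so sub: 4*x = 0.
Step 4. [4*x = 0] 4 out front; divide by 4. So div: x = 0.

Answer: x ∈ {0}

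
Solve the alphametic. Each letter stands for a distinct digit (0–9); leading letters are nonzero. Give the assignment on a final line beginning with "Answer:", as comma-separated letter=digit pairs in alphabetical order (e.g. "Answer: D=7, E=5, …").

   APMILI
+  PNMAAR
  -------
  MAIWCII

Step 1. [col 1: I + R ≡ I (mod 10)] column 1 reads I+R+carry(0)=I with nothing yet; with all letters distinct, none taken yet, the only value for R is 0. So R=0.
Step 2. [M] the sum has 7 digits but both addends have 6; that extra leading digit M is the final carry, namely 1 ⇒ M=1.
Step 3. [col 1: I + R ≡ I (mod 10)] column 1 (I + R ≡ I (mod 10), carry-in 0) doesn't pin I yet; pick I=5 and continue. So I=5.
Step 4. [col 2: L + A ≡ I (mod 10)] several values work for L in column 2 (L + A ≡ I (mod 10), carry-in 0); try L=7, so L=7.
Step 5. [col 2: L + A ≡ I (mod 10)] column 2: given L=7, I=5, carry-in 0, and digits 0,1,5,7 already taken and all letters distinct, L+A≡I (mod 10) forces A=8. So A=8.
Step 6. [col 3: I + A ≡ C (mod 10)] column 3 reads I+A+carry(1)=C with I=5, A=8; with digits 0,1,5,7,8 already taken and all letters distinct, the only value for C is 4, so C=4.
Step 7. [col 4: M + M ≡ W (mod 10)] in column 4 we have M+M≡W with carry-in 1; given M=1 and digits 0,1,4,5,7,8 already taken and all letters distinct, that pins W to 3, so W=3.
Step 8. [col 5: P + N ≡ I (mod 10)] N=6 is one option consistent with column 5 (P + N ≡ I (mod 10), carry-in 0) — take it. So N=6.
Step 9. [col 5: P + N ≡ I (mod 10)] in column 5 we have P+N≡I with carry-in 0; given N=6, I=5 and digits 0,1,3,4,5,6,7,8 already taken and all letters distinct, that pins P to 9 ⇒ P=9.

Answer: A=8, C=4, I=5, L=7, M=1, N=6, P=9, R=0, W=3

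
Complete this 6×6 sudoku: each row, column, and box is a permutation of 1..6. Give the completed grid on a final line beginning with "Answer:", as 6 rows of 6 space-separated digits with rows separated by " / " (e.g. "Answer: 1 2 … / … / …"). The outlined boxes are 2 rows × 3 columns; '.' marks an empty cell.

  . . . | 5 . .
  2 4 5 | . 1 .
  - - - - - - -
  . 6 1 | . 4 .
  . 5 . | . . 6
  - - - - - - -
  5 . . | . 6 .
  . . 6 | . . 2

Step 1. [r3c1∈{3}] r3c1 has the single candidate 3. So r3c1=3.
Step 2. [r5c6∈{1,3,4}] across col 6, 1 lands solely at r5c6, so r5c6=1.
Step 3. [r1c3∈{3}] nothing but 3 survives at r1c3. So r1c3=3.
Step 4. [r4c3∈{2,4}] box 3 places 2 nowhere but r4c3 ⇒ r4c3=2.
Step 5. [r1c2∈{1}] r1c2 is down to just 1, so r1c2=1.
Step 6. [r6c2∈{3}] only 3 remains possible at r6c2, so r6c2=3.
Step 7. [r5c4∈{3,4}] row 5 places 3 nowhere but r5c4, so r5c4=3.
Step 8. [r4c1∈{4}] only 4 remains possible at r4c1 ⇒ r4c1=4.
Step 9. [r1c5∈{2}] r1c5 has the single candidate 2 ⇒ r1c5=2.
Step 10. [r6c4∈{4}] only 4 remains possible at r6c4, so r6c4=4.
Step 11. [r2c4∈{6}] r2c4's peers cover all but 6 ⇒ r2c4=6.
Step 12. [r2c6∈{3}] r2c6 is down to just 3 ⇒ r2c6=3.
Step 13. [r5c3∈{4}] r5c3 has the single candidate 4, so r5c3=4.
Step 14. [r3c6∈{5}] nothing but 5 survives at r3c6 ⇒ r3c6=5.
Step 15. [r1c6∈{4}] r1c6 is down to just 4 ⇒ r1c6=4.
Step 16. [r3c4∈{2}] r3c4 has the single candidate 2, so r3c4=2.
Step 17. [r6c5∈{5}] r6c5 has the single candidate 5, so r6c5=5.
Step 18. [r6c1∈{1}] nothing but 1 survives at r6c1. So r6c1=1.
Step 19. [r5c2∈{2}] r5c2 has the single candidate 2. So r5c2=2.
Step 20. [r1c1∈{6}] nothing but 6 survives at r1c1 ⇒ r1c1=6.
Step 21. [r4c5∈{3}] r4c5 has the single candidate 3 ⇒ r4c5=3.
Step 22. [r4c4∈{1}] r4c4 is down to just 1, so r4c4=1.

Answer: 6 1 3 5 2 4 / 2 4 5 6 1 3 / 3 6 1 2 4 5 / 4 5 2 1 3 6 / 5 2 4 3 6 1 / 1 3 6 4 5 2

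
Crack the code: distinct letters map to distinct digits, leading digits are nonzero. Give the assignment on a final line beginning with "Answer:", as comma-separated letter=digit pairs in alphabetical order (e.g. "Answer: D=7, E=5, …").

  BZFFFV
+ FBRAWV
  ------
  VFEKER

Step 1. [col 1: V + V ≡ R (mod 10)] several values work for R in column 1 (V + V ≡ R (mod 10), carry-in 0); try R=8, so R=8.
Step 2. [col 1: V + V ≡ R (mod 10)] no forcing yet in column 1 (carry-in 0); V=9 is free and consistent — try it. So V=9.
Step 3. [col 2: F + W ≡ E (mod 10)] column 2 (F + W ≡ E (mod 10), carry-in 1) doesn't pin F yet; pick F=2 and continue, so F=2.
Step 4. [col 2: F + W ≡ E (mod 10)] several values work for W in column 2 (F + W ≡ E (mod 10), carry-in 1); try W=7, so W=7.
Step 5. [col 2: F + W ≡ E (mod 10)] column 2: given F=2, W=7, carry-in 1, and digits 2,7,8,9 already taken and all letters distinct, F+W≡E (mod 10) forces E=0. So E=0.
Step 6. [col 3: F + A ≡ K (mod 10)] several values work for A in column 3 (F + A ≡ K (mod 10), carry-in 1); try A=1. So A=1.
Step 7. [col 3: F + A ≡ K (mod 10)] in column 3 we have F+A≡K with carry-in 1; given F=2, A=1 and digits 0,1,2,7,8,9 already taken and all letters distinct, that pins K to 4, so K=4.
Step 8. [col 5: Z + B ≡ F (mod 10)] B=6 is one option consistent with column 5 (Z + B ≡ F (mod 10), carry-in 1) — take it, so B=6.
Step 9. [col 5: Z + B ≡ F (mod 10)] column 5: given B=6, F=2, carry-in 1, and digits 0,1,2,4,6,7,8,9 already taken and all letters distinct, Z+B≡F (mod 10) forces Z=5 ⇒ Z=5.

Answer: A=1, B=6, E=0, F=2, K=4, R=8, V=9, W=7, Z=5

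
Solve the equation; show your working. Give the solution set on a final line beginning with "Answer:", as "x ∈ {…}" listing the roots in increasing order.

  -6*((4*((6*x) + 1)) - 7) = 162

Step 1. [-6*((4*((6*x) + 1)) - 7) = 162] -6·(inner) — divide through by -6. So div: (4*((6*x) + 1)) - 7 = -27.
Step 2. [(4*((6*x) + 1)) - 7 = -27] 7 comes off first (add 7), so sub: 4*((6*x) + 1) = -20.
Step 3. [4*((6*x) + 1) = -20] 4 out front; divide by 4, so div: (6*x) + 1 = -5.
Step 4. [(6*x) + 1 = -5] 1 comes off first (subtract 1), so sub: 6*x = -6.
Step 5. [6*x = -6] 6 out front; divide by 6, so div: x = -1.

Answer: x ∈ {-1}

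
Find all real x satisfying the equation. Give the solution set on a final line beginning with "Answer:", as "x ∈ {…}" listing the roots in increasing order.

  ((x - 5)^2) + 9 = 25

Step 1. [((x - 5)^2) + 9 = 25] the outer +9 inverts by subtracting 9. So sub: (x - 5)^2 = 16.
Step 2. [(x - 5)^2 = 16] √ both sides: 16 ≥ 0 gives two branches ⇒ sqrt: x - 5 = 4 or -4.
Step 3. [x - 5 = 4 or -4] -5 is outermost — add 5 both sides. So sub: x = 9 or 1.

Answer: x ∈ {1, 9}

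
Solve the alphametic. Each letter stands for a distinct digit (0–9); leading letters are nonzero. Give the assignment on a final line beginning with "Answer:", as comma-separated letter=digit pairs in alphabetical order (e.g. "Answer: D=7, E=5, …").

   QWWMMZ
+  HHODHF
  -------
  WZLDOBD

Step 1. [col 1: Z + F ≡ D (mod 10)] F=8 is one option consistent with column 1 (Z + F ≡ D (mod 10), carry-in 0) — take it. So F=8.
Step 2. [col 1: Z + F ≡ D (mod 10)] several values work for Z in column 1 (Z + F ≡ D (mod 10), carry-in 0); try Z=4 ⇒ Z=4.
Step 3. [col 1: Z + F ≡ D (mod 10)] column 1: given Z=4, F=8, carry-in 0, and digits 4,8 already taken and all letters distinct, Z+F≡D (mod 10) forces D=2, so D=2.
Step 4. [col 2: M + H ≡ B (mod 10)] H=5 is one option consistent with column 2 (M + H ≡ B (mod 10), carry-in 1) — take it ⇒ H=5.
Step 5. [col 2: M + H ≡ B (mod 10)] several values work for B in column 2 (M + H ≡ B (mod 10), carry-in 1); try B=3 ⇒ B=3.
Step 6. [W] the sum has 7 digits but both addends have 6; that extra leading digit W is the final carry, namely 1. So W=1.
Step 7. [col 2: M + H ≡ B (mod 10)] from column 2 (H=5, B=3, carry-in 1, digits 1,2,3,4,5,8 already taken and all letters distinct): M must equal 7. So M=7.
Step 8. [col 3: M + D ≡ O (mod 10)] column 3: given M=7, D=2, carry-in 1, and digits 1,2,3,4,5,7,8 already taken and all letters distinct, M+D≡O (mod 10) forces O=0, so O=0.
Step 9. [col 5: W + H ≡ L (mod 10)] in column 5 we have W+H≡L with carry-in 0; given W=1, H=5 and digits 0,1,2,3,4,5,7,8 already taken and all letters distinct, that pins L to 6 ⇒ L=6.
Step 10. [col 6: Q + H ≡ Z (mod 10)] from column 6 (H=5, Z=4, carry-in 0, digits 0,1,2,3,4,5,6,7,8 already taken and all letters distinct): Q must equal 9, so Q=9.

Answer: B=3, D=2, F=8, H=5, L=6, M=7, O=0, Q=9, W=1, Z=4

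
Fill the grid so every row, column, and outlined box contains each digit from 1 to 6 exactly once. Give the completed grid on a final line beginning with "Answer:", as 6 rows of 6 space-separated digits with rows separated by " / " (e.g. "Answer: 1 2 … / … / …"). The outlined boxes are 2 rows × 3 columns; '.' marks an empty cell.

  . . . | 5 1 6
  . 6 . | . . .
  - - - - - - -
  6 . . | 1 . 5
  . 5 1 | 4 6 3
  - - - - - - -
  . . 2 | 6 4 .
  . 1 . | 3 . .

Step 1. [r2c1∈{1,2,3,4,5}] r2c1 is the only open cell in row 2 admitting 1 ⇒ r2c1=1.
Step 2. [r2c3∈{3,4,5}] across row 2, 5 lands solely at r2c3 ⇒ r2c3=5.
Step 3. [r5c2∈{3}] r5c2's peers cover all but 3, so r5c2=3.
Step 4. [r3c5∈{2}] r3c5's peers cover all but 2, so r3c5=2.
Step 5. [r1c1∈{2,3,4}] r1c1 is the only open cell in col 1 admitting 3 ⇒ r1c1=3.
Step 6. [r1c3∈{4}] only 4 remains possible at r1c3. So r1c3=4.
Step 7. [r6c1∈{4,5}] in row 6, 4 fits only at r6c1. So r6c1=4.
Step 8. [r2c4∈{2}] nothing but 2 survives at r2c4 ⇒ r2c4=2.
Step 9. [r6c5∈{5}] r6c5's peers cover all but 5. So r6c5=5.
Step 10. [r3c3∈{3}] r3c3 has the single candidate 3, so r3c3=3.
Step 11. [r2c5∈{3}] r2c5's peers cover all but 3 ⇒ r2c5=3.
Step 12. [r5c6∈{1}] only 1 remains possible at r5c6, so r5c6=1.
Step 13. [r2c6∈{4}] only 4 remains possible at r2c6, so r2c6=4.
Step 14. [r4c1∈{2}] r4c1 has the single candidate 2 ⇒ r4c1=2.
Step 15. [r6c6∈{2}] r6c6's peers cover all but 2. So r6c6=2.
Step 16. [r6c3∈{6}] only 6 remains possible at r6c3. So r6c3=6.
Step 17. [r5c1∈{5}] nothing but 5 survives at r5c1 ⇒ r5c1=5.
Step 18. [r3c2∈{4}] r3c2 is down to just 4. So r3c2=4.
Step 19. [r1c2∈{2}] r1c2's peers cover all but 2, so r1c2=2.

Answer: 3 2 4 5 1 6 / 1 6 5 2 3 4 / 6 4 3 1 2 5 / 2 5 1 4 6 3 / 5 3 2 6 4 1 / 4 1 6 3 5 2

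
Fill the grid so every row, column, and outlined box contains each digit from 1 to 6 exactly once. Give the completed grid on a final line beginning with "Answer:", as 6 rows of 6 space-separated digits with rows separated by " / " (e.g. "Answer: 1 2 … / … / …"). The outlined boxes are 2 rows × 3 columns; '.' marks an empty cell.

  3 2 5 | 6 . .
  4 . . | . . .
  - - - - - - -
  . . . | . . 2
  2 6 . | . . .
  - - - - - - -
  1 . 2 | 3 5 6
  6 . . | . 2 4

Step 1. [r2c2∈{1}] r2c2's peers cover all but 1 ⇒ r2c2=1.
Step 2. [r2c5∈{3}] r2c5's peers cover all but 3 ⇒ r2c5=3.
Step 3. [r4c6∈{1,3,5}] in col 6, 3 fits only at r4c6 ⇒ r4c6=3.
Step 4. [r4c4∈{1,4,5}] across row 4, 5 lands solely at r4c4, so r4c4=5.
Step 5. [r3c4∈{1,4}] 4 has one home in col 4: r3c4. So r3c4=4.
Step 6. [r4c5∈{1}] only 1 remains possible at r4c5, so r4c5=1.
Step 7. [r6c3∈{3}] r6c3 has the single candidate 3, so r6c3=3.
Step 8. [r6c2∈{5}] only 5 remains possible at r6c2. So r6c2=5.
Step 9. [r3c1∈{5}] r3c1's peers cover all but 5 ⇒ r3c1=5.
Step 10. [r2c6∈{5}] r2c6's peers cover all but 5. So r2c6=5.
Step 11. [r6c4∈{1}] nothing but 1 survives at r6c4, so r6c4=1.
Step 12. [r3c2∈{3}] r3c2's peers cover all but 3, so r3c2=3.
Step 13. [r5c2∈{4}] only 4 remains possible at r5c2, so r5c2=4.
Step 14. [r4c3∈{4}] nothing but 4 survives at r4c3, so r4c3=4.
Step 15. [r1c6∈{1}] r1c6's peers cover all but 1, so r1c6=1.
Step 16. [r3c5∈{6}] only 6 remains possible at r3c5 ⇒ r3c5=6.
Step 17. [r3c3∈{1}] r3c3's peers cover all but 1 ⇒ r3c3=1.
Step 18. [r2c4∈{2}] r2c4 is down to just 2, so r2c4=2.
Step 19. [r1c5∈{4}] nothing but 4 survives at r1c5 ⇒ r1c5=4.
Step 20. [r2c3∈{6}] r2c3 is down to just 6 ⇒ r2c3=6.

Answer: 3 2 5 6 4 1 / 4 1 6 2 3 5 / 5 3 1 4 6 2 / 2 6 4 5 1 3 / 1 4 2 3 5 6 / 6 5 3 1 2 4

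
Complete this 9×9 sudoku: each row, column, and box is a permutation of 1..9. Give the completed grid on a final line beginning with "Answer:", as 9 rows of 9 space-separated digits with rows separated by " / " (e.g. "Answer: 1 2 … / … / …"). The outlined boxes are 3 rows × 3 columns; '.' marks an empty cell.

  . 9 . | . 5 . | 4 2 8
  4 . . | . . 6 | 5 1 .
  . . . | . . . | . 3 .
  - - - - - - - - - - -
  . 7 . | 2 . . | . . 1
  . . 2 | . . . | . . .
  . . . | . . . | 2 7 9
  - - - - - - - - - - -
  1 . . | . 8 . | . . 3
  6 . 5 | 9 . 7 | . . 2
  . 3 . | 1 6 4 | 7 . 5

Step 1. [r2c5∈{2,3,7,9}] across row 2, 9 lands solely at r2c5 ⇒ r2c5=9.
Step 2. [r1c3∈{1,3,6,7}] in row 1, 6 fits only at r1c3 ⇒ r1c3=6.
Step 3. [r3c5∈{1,2,4,7}] r3c5 is the only open cell in col 5 admitting 2 ⇒ r3c5=2.
Step 4. [r5c9∈{4,6}] in col 9, 4 fits only at r5c9 ⇒ r5c9=4.
Step 5. [r7c3∈{4,7,9}] in row 7, 7 fits only at r7c3 ⇒ r7c3=7.
Step 6. [r1c6∈{1,3}] in row 1, 1 fits only at r1c6. So r1c6=1.
Step 7. [r3c6∈{8}] r3c6's peers cover all but 8. So r3c6=8.
Step 8. [r5c5∈{1,3,7}] 7 has one home in col 5: r5c5. So r5c5=7.
Step 9. [r5c2∈{1,5,6,8}] 1 has one home in row 5: r5c2 ⇒ r5c2=1.
Step 10. [r6c2∈{4,5,6,8}] across col 2, 6 lands solely at r6c2, so r6c2=6.
Step 11. [r5c4∈{3,5,6,8}] in col 4, 6 fits only at r5c4, so r5c4=6.
Step 12. [r6c4∈{3,4,5,8}] in col 4, 8 fits only at r6c4, so r6c4=8.
Step 13. [r9c1∈{2,8,9}] row 9 places 2 nowhere but r9c1, so r9c1=2.
Step 14. [r9c3∈{8,9}] in box 7, 9 fits only at r9c3 ⇒ r9c3=9.
Step 15. [r8c2∈{4,8}] box 7 places 8 nowhere but r8c2 ⇒ r8c2=8.
Step 16. [r7c8∈{4,6,9}] col 8 places 9 nowhere but r7c8 ⇒ r7c8=9.
Step 17. [r4c8∈{5,6,8}] col 8 places 6 nowhere but r4c8 ⇒ r4c8=6.
Step 18. [r5c8∈{5,8}] in col 8, 5 fits only at r5c8. So r5c8=5.
Step 19. [r3c9∈{6,7}] col 9 places 6 nowhere but r3c9, so r3c9=6.
Step 20. [r6c5∈{1,3,4}] row 6 places 1 nowhere but r6c5 ⇒ r6c5=1.
Step 21. [r2c3∈{3,8}] 8 has one home in row 2: r2c3 ⇒ r2c3=8.
Step 22. [r1c1∈{3,7}] in box 1, 3 fits only at r1c1 ⇒ r1c1=3.
Step 23. [r6c1∈{5}] only 5 remains possible at r6c1, so r6c1=5.
Step 24. [r6c6∈{3}] r6c6 is down to just 3, so r6c6=3.
Step 25. [r4c6∈{5,9}] across row 4, 5 lands solely at r4c6 ⇒ r4c6=5.
Step 26. [r4c3∈{3,4}] col 3 places 3 nowhere but r4c3 ⇒ r4c3=3.
Step 27. [r4c7∈{8}] only 8 remains possible at r4c7, so r4c7=8.
Step 28. [r1c4∈{7}] r1c4 is down to just 7 ⇒ r1c4=7.
Step 29. [r5c6∈{9}] r5c6 is down to just 9, so r5c6=9.
Step 30. [r3c1∈{7}] r3c1's peers cover all but 7 ⇒ r3c1=7.
Step 31. [r9c8∈{8}] nothing but 8 survives at r9c8 ⇒ r9c8=8.
Step 32. [r2c2∈{2}] nothing but 2 survives at r2c2. So r2c2=2.
Step 33. [r4c5∈{4}] r4c5's peers cover all but 4. So r4c5=4.
Step 34. [r3c3∈{1}] r3c3's peers cover all but 1. So r3c3=1.
Step 35. [r8c5∈{3}] r8c5 has the single candidate 3, so r8c5=3.
Step 36. [r8c7∈{1}] r8c7 is down to just 1, so r8c7=1.
Step 37. [r2c4∈{3}] r2c4 has the single candidate 3 ⇒ r2c4=3.
Step 38. [r7c4∈{5}] r7c4's peers cover all but 5. So r7c4=5.
Step 39. [r3c2∈{5}] nothing but 5 survives at r3c2, so r3c2=5.
Step 40. [r7c7∈{6}] r7c7 is down to just 6 ⇒ r7c7=6.
Step 41. [r4c1∈{9}] nothing but 9 survives at r4c1. So r4c1=9.
Step 42. [r3c7∈{9}] r3c7's peers cover all but 9. So r3c7=9.
Step 43. [r6c3∈{4}] r6c3 has the single candidate 4, so r6c3=4.
Step 44. [r7c6∈{2}] r7c6 has the single candidate 2 ⇒ r7c6=2.
Step 45. [r2c9∈{7}] nothing but 7 survives at r2c9 ⇒ r2c9=7.
Step 46. [r3c4∈{4}] r3c4 is down to just 4. So r3c4=4.
Step 47. [r5c7∈{3}] only 3 remains possible at r5c7. So r5c7=3.
Step 48. [r8c8∈{4}] only 4 remains possible at r8c8 ⇒ r8c8=4.
Step 49. [r5c1∈{8}] r5c1's peers cover all but 8. So r5c1=8.
Step 50. [r7c2∈{4}] r7c2's peers cover all but 4, so r7c2=4.

Answer: 3 9 6 7 5 1 4 2 8 / 4 2 8 3 9 6 5 1 7 / 7 5 1 4 2 8 9 3 6 / 9 7 3 2 4 5 8 6 1 / 8 1 2 6 7 9 3 5 4 / 5 6 4 8 1 3 2 7 9 / 1 4 7 5 8 2 6 9 3 / 6 8 5 9 3 7 1 4 2 / 2 3 9 1 6 4 7 8 5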